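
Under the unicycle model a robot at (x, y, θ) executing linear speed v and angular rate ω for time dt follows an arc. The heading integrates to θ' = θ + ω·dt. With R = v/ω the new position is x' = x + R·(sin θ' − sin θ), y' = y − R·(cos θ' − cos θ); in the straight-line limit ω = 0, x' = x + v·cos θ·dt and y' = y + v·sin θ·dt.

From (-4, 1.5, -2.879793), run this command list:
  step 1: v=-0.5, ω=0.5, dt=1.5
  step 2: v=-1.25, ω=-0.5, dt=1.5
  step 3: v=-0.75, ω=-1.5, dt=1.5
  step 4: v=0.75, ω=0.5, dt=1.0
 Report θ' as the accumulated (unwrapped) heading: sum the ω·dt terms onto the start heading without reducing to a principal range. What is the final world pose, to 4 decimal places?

(-1.2285, 3.0707, -4.6298)

step 1: θ'=-2.1298 (R=-1.0000) → pose (-3.4110, 1.9356, -2.1298)
step 2: θ'=-2.8798 (R=2.5000) → pose (-1.9386, 3.0246, -2.8798)
step 3: θ'=-5.1298 (R=0.5000) → pose (-1.3521, 2.3389, -5.1298)
step 4: θ'=-4.6298 (R=1.5000) → pose (-1.2285, 3.0707, -4.6298)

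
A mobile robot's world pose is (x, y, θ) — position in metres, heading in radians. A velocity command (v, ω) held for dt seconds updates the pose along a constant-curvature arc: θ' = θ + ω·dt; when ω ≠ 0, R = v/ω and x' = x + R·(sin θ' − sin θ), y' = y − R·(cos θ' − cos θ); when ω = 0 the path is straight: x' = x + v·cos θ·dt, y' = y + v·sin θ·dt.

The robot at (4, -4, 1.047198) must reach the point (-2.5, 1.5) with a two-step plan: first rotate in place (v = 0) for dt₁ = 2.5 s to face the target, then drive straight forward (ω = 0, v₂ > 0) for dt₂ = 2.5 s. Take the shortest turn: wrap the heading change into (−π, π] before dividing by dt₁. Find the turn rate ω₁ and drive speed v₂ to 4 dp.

ω₁ = 0.5569, v₂ = 3.4059

heading to target = atan2(1.5−-4, -2.5−4) = 2.4393
Δθ = wrap(2.4393 − 1.0472) = 1.3921; ω₁ = Δθ/dt₁ = 0.5569
distance = √((-2.5−4)² + (1.5−-4)²) = 8.5147; v₂ = distance/dt₂ = 3.4059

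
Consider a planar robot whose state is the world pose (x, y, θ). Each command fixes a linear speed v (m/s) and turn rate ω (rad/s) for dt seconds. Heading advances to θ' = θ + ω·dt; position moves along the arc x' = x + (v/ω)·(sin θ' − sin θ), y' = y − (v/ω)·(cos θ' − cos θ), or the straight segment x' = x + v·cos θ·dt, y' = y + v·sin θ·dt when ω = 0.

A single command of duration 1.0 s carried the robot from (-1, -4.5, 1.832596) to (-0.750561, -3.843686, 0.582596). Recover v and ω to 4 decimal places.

v = 0.7500, ω = -1.2500

Δθ = 0.582596 − 1.832596 = -1.250000
ω = Δθ/dt = -1.250000/1.0 = -1.2500
R = −Δy/(cos θ' − cos θ) = -0.6000
v = R·ω = -0.6000·-1.2500 = 0.7500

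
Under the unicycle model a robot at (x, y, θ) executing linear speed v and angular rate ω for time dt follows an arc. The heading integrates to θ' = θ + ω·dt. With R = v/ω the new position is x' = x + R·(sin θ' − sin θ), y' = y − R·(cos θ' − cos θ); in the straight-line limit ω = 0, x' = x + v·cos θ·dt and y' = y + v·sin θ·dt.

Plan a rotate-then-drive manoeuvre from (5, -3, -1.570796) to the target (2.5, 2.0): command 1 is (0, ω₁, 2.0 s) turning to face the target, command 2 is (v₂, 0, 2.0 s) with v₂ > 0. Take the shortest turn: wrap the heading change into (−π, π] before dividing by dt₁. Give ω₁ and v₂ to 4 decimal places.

ω₁ = -1.3390, v₂ = 2.7951

heading to target = atan2(2−-3, 2.5−5) = 2.0344
Δθ = wrap(2.0344 − -1.5708) = -2.6779; ω₁ = Δθ/dt₁ = -1.3390
distance = √((2.5−5)² + (2−-3)²) = 5.5902; v₂ = distance/dt₂ = 2.7951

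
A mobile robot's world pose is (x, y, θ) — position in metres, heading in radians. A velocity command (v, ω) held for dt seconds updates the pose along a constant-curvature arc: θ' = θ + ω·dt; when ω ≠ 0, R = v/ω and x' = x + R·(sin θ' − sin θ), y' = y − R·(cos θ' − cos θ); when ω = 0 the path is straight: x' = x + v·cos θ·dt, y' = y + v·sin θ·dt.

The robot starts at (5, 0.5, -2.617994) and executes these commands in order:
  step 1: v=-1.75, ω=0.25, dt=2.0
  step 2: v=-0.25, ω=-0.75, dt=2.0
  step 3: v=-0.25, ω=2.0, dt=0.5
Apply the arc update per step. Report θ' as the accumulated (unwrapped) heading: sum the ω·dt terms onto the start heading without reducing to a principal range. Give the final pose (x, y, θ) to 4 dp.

step 1: θ'=-2.1180 (R=-7.0000) → pose (7.4779, 2.9201, -2.1180)
step 2: θ'=-3.6180 (R=0.3333) → pose (7.9154, 3.0429, -3.6180)
step 3: θ'=-2.6180 (R=-0.1250) → pose (8.0352, 3.0457, -2.6180)

(8.0352, 3.0457, -2.6180)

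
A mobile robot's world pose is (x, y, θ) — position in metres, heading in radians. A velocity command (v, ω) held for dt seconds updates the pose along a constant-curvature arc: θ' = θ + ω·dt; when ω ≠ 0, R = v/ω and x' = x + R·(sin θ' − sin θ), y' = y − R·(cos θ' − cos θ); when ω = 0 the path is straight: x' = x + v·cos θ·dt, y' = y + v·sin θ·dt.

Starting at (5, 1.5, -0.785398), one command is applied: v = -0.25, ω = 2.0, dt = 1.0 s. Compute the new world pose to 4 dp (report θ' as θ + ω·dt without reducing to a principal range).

(4.7945, 1.4552, 1.2146)

θ' = -0.7854 + 2.0·1.0 = 1.2146
R = v/ω = -0.25/2.0 = -0.1250
x' = 5 + -0.1250·(sin 1.2146 − sin -0.7854) = 4.7945
y' = 1.5 − -0.1250·(cos 1.2146 − cos -0.7854) = 1.4552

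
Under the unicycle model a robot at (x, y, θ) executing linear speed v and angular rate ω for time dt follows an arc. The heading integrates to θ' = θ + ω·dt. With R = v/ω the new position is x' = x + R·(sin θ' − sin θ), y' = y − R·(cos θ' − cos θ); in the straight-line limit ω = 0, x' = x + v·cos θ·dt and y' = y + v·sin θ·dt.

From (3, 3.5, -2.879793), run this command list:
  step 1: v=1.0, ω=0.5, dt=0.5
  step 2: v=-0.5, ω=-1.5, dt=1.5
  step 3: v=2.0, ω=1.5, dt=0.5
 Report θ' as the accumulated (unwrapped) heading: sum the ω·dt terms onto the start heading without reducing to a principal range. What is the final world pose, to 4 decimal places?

step 1: θ'=-2.6298 (R=2.0000) → pose (2.5381, 3.3119, -2.6298)
step 2: θ'=-4.8798 (R=0.3333) → pose (3.0301, 2.9657, -4.8798)
step 3: θ'=-4.1298 (R=1.3333) → pose (2.8288, 3.9215, -4.1298)

(2.8288, 3.9215, -4.1298)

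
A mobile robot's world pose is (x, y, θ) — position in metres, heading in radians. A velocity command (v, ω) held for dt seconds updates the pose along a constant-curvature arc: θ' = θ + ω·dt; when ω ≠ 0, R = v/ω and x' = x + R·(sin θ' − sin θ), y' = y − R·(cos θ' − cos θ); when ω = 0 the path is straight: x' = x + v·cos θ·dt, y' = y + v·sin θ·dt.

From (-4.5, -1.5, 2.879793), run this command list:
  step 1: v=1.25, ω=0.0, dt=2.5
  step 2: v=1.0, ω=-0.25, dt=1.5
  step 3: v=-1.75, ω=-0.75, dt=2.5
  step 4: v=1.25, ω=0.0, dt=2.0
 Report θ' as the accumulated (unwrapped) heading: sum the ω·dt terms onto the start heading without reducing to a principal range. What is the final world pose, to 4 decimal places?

(-6.8545, -2.3327, 0.6298)

step 1: θ'=2.8798 (straight) → pose (-7.5185, -0.6912, 2.8798)
step 2: θ'=2.5048 (R=-4.0000) → pose (-8.8617, -0.0435, 2.5048)
step 3: θ'=0.6298 (R=2.3333) → pose (-8.8749, -3.8052, 0.6298)
step 4: θ'=0.6298 (straight) → pose (-6.8545, -2.3327, 0.6298)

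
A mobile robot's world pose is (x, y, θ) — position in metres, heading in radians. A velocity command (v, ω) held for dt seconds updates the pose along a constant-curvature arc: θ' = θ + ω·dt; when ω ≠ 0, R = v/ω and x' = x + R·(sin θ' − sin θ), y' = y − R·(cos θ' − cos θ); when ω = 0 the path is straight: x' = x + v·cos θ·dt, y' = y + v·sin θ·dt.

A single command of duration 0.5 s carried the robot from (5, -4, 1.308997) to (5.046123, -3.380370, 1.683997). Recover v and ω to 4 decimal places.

Δθ = 1.683997 − 1.308997 = 0.375000
ω = Δθ/dt = 0.375000/0.5 = 0.7500
R = −Δy/(cos θ' − cos θ) = 1.6667
v = R·ω = 1.6667·0.7500 = 1.2500

v = 1.2500, ω = 0.7500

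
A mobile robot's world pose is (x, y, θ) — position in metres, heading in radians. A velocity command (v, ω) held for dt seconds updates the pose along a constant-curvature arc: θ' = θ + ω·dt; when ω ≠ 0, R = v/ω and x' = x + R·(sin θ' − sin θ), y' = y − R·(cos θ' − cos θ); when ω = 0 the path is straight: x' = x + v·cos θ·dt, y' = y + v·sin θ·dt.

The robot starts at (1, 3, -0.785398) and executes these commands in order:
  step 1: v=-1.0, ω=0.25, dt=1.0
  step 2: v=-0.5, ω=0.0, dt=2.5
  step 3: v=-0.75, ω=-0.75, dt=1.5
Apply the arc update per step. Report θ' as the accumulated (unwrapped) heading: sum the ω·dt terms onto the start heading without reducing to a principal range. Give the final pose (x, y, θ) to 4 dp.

(-1.3486, 5.1991, -1.6604)

step 1: θ'=-0.5354 (R=-4.0000) → pose (0.2123, 3.6118, -0.5354)
step 2: θ'=-0.5354 (straight) → pose (-0.8628, 4.2496, -0.5354)
step 3: θ'=-1.6604 (R=1.0000) → pose (-1.3486, 5.1991, -1.6604)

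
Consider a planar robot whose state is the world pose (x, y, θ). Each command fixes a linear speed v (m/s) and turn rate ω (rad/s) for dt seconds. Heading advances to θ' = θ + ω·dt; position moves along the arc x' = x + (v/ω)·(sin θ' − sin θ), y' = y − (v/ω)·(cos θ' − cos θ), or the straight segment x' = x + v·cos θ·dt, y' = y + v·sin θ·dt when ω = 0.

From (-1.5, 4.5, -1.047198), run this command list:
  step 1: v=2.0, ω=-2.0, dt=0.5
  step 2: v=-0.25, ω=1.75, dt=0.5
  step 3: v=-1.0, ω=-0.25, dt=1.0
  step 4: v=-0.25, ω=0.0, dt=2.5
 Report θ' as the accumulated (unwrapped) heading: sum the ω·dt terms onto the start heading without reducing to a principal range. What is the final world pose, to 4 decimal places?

(-1.8347, 5.2408, -1.4222)

step 1: θ'=-2.0472 (R=-1.0000) → pose (-1.4774, 3.5414, -2.0472)
step 2: θ'=-1.1722 (R=-0.1429) → pose (-1.4727, 3.6624, -1.1722)
step 3: θ'=-1.4222 (R=4.0000) → pose (-1.7422, 4.6227, -1.4222)
step 4: θ'=-1.4222 (straight) → pose (-1.8347, 5.2408, -1.4222)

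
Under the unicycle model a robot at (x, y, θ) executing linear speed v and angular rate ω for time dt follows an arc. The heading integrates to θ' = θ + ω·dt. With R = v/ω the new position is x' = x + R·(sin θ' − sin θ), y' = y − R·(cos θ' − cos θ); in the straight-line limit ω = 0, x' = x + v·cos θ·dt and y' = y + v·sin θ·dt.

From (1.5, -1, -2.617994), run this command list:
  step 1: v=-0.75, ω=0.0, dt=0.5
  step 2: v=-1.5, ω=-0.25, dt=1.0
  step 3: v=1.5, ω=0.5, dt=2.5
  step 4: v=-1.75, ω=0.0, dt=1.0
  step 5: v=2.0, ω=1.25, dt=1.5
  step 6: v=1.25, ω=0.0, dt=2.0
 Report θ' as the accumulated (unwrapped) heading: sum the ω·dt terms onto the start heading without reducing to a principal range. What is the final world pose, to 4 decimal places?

step 1: θ'=-2.6180 (straight) → pose (1.8248, -0.8125, -2.6180)
step 2: θ'=-2.8680 (R=6.0000) → pose (3.2036, -0.2318, -2.8680)
step 3: θ'=-1.6180 (R=3.0000) → pose (1.0175, -2.9787, -1.6180)
step 4: θ'=-1.6180 (straight) → pose (1.1001, -1.2306, -1.6180)
step 5: θ'=0.2570 (R=1.6000) → pose (3.1050, -2.8536, 0.2570)
step 6: θ'=0.2570 (straight) → pose (5.5229, -2.2181, 0.2570)

(5.5229, -2.2181, 0.2570)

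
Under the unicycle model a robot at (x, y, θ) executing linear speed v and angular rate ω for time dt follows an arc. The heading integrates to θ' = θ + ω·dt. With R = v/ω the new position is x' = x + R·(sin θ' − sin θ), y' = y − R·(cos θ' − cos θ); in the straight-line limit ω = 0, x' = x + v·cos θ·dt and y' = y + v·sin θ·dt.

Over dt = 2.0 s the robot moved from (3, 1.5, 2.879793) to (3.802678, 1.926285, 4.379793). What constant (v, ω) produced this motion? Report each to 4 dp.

Δθ = 4.379793 − 2.879793 = 1.500000
ω = Δθ/dt = 1.500000/2.0 = 0.7500
R = Δx/(sin θ' − sin θ) = -0.6667
v = R·ω = -0.6667·0.7500 = -0.5000

v = -0.5000, ω = 0.7500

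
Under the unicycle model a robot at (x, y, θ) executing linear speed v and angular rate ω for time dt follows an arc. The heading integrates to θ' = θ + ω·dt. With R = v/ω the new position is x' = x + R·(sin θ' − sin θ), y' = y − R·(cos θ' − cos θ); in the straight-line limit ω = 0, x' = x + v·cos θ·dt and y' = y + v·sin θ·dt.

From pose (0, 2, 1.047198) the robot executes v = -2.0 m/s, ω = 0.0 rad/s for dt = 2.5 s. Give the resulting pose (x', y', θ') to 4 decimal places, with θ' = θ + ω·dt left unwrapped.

θ' = 1.0472 + 0.0·2.5 = 1.0472
ω = 0 → straight: x' = 0 + -2.0·cos(1.0472)·2.5 = -2.5000
y' = 2 + -2.0·sin(1.0472)·2.5 = -2.3301

(-2.5000, -2.3301, 1.0472)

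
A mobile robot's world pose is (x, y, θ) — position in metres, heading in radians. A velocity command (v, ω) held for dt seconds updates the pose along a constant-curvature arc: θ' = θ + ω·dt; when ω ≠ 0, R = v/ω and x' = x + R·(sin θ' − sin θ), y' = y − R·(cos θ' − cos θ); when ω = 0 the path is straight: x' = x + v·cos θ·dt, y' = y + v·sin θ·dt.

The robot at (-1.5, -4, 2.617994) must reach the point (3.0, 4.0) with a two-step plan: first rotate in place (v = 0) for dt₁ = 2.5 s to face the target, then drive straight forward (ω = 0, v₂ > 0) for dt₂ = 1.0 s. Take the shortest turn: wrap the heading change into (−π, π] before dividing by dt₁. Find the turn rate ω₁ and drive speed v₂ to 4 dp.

ω₁ = -0.6238, v₂ = 9.1788

heading to target = atan2(4−-4, 3−-1.5) = 1.0584
Δθ = wrap(1.0584 − 2.6180) = -1.5596; ω₁ = Δθ/dt₁ = -0.6238
distance = √((3−-1.5)² + (4−-4)²) = 9.1788; v₂ = distance/dt₂ = 9.1788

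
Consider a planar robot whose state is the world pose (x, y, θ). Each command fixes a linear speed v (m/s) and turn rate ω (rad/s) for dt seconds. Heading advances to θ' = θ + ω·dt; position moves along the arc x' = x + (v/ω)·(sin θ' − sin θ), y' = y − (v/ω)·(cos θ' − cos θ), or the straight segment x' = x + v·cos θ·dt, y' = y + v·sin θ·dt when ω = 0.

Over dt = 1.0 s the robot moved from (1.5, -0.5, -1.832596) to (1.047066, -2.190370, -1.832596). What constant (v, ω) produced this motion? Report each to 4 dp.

v = 1.7500, ω = 0.0000

Δθ = -1.832596 − -1.832596 = 0.000000
ω = Δθ/dt = 0.000000/1.0 = 0.0000
ω = 0 → v = (Δx·cos θ + Δy·sin θ)/dt = 1.7500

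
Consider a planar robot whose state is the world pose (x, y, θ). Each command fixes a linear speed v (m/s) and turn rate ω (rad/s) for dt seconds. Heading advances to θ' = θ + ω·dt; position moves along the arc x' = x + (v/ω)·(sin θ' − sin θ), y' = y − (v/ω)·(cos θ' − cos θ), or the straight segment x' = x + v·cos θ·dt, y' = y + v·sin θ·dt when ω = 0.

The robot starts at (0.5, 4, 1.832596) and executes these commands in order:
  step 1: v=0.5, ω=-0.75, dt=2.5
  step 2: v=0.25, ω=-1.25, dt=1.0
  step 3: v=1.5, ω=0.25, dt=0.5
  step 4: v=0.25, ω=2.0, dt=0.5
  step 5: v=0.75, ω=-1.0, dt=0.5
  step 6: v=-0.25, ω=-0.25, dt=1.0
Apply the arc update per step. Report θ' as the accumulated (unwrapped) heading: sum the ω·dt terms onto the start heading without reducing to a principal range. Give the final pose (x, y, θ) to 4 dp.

(1.8649, 3.9403, -0.9174)

step 1: θ'=-0.0424 (R=-0.6667) → pose (1.1722, 4.8386, -0.0424)
step 2: θ'=-1.2924 (R=-0.2000) → pose (1.3560, 4.6938, -1.2924)
step 3: θ'=-1.1674 (R=6.0000) → pose (1.6066, 3.9874, -1.1674)
step 4: θ'=-0.1674 (R=0.1250) → pose (1.7008, 3.9132, -0.1674)
step 5: θ'=-0.6674 (R=-0.7500) → pose (2.0400, 3.7627, -0.6674)
step 6: θ'=-0.9174 (R=1.0000) → pose (1.8649, 3.9403, -0.9174)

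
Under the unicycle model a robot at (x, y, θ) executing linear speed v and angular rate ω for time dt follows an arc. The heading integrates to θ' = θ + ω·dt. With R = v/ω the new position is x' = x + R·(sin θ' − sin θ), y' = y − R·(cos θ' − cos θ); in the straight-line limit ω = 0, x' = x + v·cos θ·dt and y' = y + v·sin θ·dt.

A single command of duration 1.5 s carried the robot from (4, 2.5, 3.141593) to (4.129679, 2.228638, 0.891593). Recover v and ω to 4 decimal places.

v = -0.2500, ω = -1.5000

Δθ = 0.891593 − 3.141593 = -2.250000
ω = Δθ/dt = -2.250000/1.5 = -1.5000
R = −Δy/(cos θ' − cos θ) = 0.1667
v = R·ω = 0.1667·-1.5000 = -0.2500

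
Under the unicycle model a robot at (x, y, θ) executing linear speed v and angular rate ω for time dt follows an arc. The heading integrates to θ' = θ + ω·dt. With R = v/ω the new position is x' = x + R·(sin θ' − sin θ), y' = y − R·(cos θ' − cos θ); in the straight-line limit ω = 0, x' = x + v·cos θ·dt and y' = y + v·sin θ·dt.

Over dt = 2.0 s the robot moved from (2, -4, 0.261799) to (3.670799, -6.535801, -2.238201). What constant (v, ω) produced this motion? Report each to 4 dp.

Δθ = -2.238201 − 0.261799 = -2.500000
ω = Δθ/dt = -2.500000/2.0 = -1.2500
R = −Δy/(cos θ' − cos θ) = -1.6000
v = R·ω = -1.6000·-1.2500 = 2.0000

v = 2.0000, ω = -1.2500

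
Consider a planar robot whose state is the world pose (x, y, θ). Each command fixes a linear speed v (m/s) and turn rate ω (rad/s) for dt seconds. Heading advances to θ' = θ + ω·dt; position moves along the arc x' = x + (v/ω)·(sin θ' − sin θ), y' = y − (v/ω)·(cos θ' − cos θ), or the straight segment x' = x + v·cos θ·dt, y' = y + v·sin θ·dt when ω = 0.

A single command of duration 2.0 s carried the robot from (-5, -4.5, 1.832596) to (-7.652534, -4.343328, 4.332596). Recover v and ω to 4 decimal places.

Δθ = 4.332596 − 1.832596 = 2.500000
ω = Δθ/dt = 2.500000/2.0 = 1.2500
R = Δx/(sin θ' − sin θ) = 1.4000
v = R·ω = 1.4000·1.2500 = 1.7500

v = 1.7500, ω = 1.2500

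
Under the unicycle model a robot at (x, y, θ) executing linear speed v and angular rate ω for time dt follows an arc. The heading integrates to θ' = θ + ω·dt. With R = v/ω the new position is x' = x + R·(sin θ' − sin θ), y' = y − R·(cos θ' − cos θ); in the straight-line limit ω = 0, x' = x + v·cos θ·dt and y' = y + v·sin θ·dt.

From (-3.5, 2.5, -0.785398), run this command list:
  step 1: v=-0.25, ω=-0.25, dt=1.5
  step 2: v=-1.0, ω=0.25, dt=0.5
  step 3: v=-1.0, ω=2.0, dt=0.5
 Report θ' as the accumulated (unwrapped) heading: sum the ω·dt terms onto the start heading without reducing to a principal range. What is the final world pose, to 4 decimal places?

step 1: θ'=-1.1604 (R=1.0000) → pose (-3.7099, 2.8081, -1.1604)
step 2: θ'=-1.0354 (R=-4.0000) → pose (-3.9374, 3.2530, -1.0354)
step 3: θ'=-0.0354 (R=-0.5000) → pose (-4.3498, 3.4976, -0.0354)

(-4.3498, 3.4976, -0.0354)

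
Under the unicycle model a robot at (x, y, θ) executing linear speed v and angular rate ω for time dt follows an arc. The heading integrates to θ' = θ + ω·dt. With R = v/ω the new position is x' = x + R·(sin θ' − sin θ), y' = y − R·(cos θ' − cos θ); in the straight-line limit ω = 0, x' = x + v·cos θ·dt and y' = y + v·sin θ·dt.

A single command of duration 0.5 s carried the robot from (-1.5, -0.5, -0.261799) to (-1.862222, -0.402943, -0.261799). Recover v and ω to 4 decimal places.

v = -0.7500, ω = 0.0000

Δθ = -0.261799 − -0.261799 = 0.000000
ω = Δθ/dt = 0.000000/0.5 = 0.0000
ω = 0 → v = (Δx·cos θ + Δy·sin θ)/dt = -0.7500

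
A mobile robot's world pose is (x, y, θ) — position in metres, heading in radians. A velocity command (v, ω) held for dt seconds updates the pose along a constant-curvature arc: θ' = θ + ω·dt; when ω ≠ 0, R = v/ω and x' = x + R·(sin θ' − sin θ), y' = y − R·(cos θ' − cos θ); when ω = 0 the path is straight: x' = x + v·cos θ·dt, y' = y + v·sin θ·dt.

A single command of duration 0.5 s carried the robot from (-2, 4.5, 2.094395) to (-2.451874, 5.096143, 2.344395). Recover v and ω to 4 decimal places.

Δθ = 2.344395 − 2.094395 = 0.250000
ω = Δθ/dt = 0.250000/0.5 = 0.5000
R = −Δy/(cos θ' − cos θ) = 3.0000
v = R·ω = 3.0000·0.5000 = 1.5000

v = 1.5000, ω = 0.5000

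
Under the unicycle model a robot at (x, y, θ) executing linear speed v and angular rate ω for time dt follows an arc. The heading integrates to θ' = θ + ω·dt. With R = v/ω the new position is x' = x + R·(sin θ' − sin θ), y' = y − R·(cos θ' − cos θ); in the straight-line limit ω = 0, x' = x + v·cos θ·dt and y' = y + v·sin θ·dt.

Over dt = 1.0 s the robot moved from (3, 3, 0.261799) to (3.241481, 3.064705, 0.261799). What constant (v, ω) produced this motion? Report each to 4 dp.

v = 0.2500, ω = 0.0000

Δθ = 0.261799 − 0.261799 = 0.000000
ω = Δθ/dt = 0.000000/1.0 = 0.0000
ω = 0 → v = (Δx·cos θ + Δy·sin θ)/dt = 0.2500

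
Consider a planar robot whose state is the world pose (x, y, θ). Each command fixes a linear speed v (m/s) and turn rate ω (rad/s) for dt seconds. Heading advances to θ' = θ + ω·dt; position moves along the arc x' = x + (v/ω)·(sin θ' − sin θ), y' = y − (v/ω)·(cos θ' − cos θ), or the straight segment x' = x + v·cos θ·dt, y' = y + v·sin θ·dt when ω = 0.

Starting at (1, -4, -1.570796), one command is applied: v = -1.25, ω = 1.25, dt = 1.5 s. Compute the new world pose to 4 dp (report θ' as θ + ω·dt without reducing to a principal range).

(-0.2995, -3.0459, 0.3042)

θ' = -1.5708 + 1.25·1.5 = 0.3042
R = v/ω = -1.25/1.25 = -1.0000
x' = 1 + -1.0000·(sin 0.3042 − sin -1.5708) = -0.2995
y' = -4 − -1.0000·(cos 0.3042 − cos -1.5708) = -3.0459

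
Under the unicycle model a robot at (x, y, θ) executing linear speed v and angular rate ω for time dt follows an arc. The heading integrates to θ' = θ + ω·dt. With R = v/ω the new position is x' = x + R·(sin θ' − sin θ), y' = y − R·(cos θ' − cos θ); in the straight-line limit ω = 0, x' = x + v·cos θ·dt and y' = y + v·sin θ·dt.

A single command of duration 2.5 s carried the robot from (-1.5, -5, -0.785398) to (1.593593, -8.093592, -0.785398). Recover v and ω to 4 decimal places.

v = 1.7500, ω = 0.0000

Δθ = -0.785398 − -0.785398 = 0.000000
ω = Δθ/dt = 0.000000/2.5 = 0.0000
ω = 0 → v = (Δx·cos θ + Δy·sin θ)/dt = 1.7500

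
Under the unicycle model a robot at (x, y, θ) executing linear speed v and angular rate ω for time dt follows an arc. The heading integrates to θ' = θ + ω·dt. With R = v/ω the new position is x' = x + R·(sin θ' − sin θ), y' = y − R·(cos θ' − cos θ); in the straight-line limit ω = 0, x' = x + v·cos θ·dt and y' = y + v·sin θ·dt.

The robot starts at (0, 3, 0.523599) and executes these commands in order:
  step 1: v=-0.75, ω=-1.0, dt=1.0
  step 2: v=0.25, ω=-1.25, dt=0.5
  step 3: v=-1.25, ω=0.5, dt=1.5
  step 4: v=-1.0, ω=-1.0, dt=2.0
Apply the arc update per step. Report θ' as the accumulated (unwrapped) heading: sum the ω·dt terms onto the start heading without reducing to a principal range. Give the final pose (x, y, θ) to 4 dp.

step 1: θ'=-0.4764 (R=0.7500) → pose (-0.7189, 2.9830, -0.4764)
step 2: θ'=-1.1014 (R=-0.2000) → pose (-0.6323, 2.8958, -1.1014)
step 3: θ'=-0.3514 (R=-2.5000) → pose (-2.0014, 4.1121, -0.3514)
step 4: θ'=-2.3514 (R=1.0000) → pose (-2.3676, 5.7547, -2.3514)

(-2.3676, 5.7547, -2.3514)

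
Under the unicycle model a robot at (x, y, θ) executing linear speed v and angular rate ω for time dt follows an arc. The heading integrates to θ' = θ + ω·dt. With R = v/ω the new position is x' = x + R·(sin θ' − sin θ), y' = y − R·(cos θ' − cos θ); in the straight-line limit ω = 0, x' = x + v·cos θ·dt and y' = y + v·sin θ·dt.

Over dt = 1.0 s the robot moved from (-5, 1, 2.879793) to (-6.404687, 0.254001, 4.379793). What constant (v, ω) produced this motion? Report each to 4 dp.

v = 1.7500, ω = 1.5000

Δθ = 4.379793 − 2.879793 = 1.500000
ω = Δθ/dt = 1.500000/1.0 = 1.5000
R = Δx/(sin θ' − sin θ) = 1.1667
v = R·ω = 1.1667·1.5000 = 1.7500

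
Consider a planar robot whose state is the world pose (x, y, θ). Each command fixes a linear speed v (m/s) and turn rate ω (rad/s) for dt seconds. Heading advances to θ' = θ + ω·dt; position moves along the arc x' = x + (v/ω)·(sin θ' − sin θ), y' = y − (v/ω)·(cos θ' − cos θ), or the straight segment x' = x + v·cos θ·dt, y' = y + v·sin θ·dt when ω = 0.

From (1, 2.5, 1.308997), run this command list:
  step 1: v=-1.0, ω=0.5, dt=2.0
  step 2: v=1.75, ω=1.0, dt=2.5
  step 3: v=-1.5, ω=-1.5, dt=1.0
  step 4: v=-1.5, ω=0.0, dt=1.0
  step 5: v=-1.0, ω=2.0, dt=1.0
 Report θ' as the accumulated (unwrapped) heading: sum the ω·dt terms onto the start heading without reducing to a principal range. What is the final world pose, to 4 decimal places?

step 1: θ'=2.3090 (R=-2.0000) → pose (1.4525, 0.6364, 2.3090)
step 2: θ'=4.8090 (R=1.7500) → pose (-1.5838, -0.7100, 4.8090)
step 3: θ'=3.3090 (R=1.0000) → pose (-0.7551, 0.3724, 3.3090)
step 4: θ'=3.3090 (straight) → pose (0.7240, 0.6224, 3.3090)
step 5: θ'=5.3090 (R=-0.5000) → pose (1.0543, 1.3963, 5.3090)

(1.0543, 1.3963, 5.3090)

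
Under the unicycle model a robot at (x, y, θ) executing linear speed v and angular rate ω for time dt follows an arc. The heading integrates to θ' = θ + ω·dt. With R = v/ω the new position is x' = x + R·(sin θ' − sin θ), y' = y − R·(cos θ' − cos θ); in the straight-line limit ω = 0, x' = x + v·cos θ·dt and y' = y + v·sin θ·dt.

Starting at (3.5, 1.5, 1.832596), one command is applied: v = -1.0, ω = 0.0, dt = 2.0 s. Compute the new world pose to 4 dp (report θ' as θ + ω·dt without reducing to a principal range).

(4.0176, -0.4319, 1.8326)

θ' = 1.8326 + 0.0·2.0 = 1.8326
ω = 0 → straight: x' = 3.5 + -1.0·cos(1.8326)·2.0 = 4.0176
y' = 1.5 + -1.0·sin(1.8326)·2.0 = -0.4319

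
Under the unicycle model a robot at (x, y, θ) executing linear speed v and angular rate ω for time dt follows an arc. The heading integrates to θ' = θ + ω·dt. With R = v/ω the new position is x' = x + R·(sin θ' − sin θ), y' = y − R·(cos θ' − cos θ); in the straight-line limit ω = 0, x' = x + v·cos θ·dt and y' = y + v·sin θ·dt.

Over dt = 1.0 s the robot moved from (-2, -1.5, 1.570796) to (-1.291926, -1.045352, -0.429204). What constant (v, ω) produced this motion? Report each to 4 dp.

v = 1.0000, ω = -2.0000

Δθ = -0.429204 − 1.570796 = -2.000000
ω = Δθ/dt = -2.000000/1.0 = -2.0000
R = Δx/(sin θ' − sin θ) = -0.5000
v = R·ω = -0.5000·-2.0000 = 1.0000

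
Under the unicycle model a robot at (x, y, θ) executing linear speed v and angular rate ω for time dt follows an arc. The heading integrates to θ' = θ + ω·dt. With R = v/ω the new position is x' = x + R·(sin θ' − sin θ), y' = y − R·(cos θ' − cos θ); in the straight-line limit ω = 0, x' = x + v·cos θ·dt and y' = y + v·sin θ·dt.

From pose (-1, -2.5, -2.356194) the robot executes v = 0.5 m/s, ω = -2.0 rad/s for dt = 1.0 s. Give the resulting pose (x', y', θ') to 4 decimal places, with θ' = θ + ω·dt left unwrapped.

θ' = -2.3562 + -2.0·1.0 = -4.3562
R = v/ω = 0.5/-2.0 = -0.2500
x' = -1 + -0.2500·(sin -4.3562 − sin -2.3562) = -1.4111
y' = -2.5 − -0.2500·(cos -4.3562 − cos -2.3562) = -2.4104

(-1.4111, -2.4104, -4.3562)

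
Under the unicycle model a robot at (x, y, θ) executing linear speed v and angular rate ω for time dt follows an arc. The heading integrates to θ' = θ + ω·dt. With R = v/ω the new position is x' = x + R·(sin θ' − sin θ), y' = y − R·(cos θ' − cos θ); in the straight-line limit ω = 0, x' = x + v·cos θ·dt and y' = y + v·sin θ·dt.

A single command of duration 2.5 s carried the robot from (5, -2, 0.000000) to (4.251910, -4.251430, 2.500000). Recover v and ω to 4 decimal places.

Δθ = 2.500000 − 0.000000 = 2.500000
ω = Δθ/dt = 2.500000/2.5 = 1.0000
R = −Δy/(cos θ' − cos θ) = -1.2500
v = R·ω = -1.2500·1.0000 = -1.2500

v = -1.2500, ω = 1.0000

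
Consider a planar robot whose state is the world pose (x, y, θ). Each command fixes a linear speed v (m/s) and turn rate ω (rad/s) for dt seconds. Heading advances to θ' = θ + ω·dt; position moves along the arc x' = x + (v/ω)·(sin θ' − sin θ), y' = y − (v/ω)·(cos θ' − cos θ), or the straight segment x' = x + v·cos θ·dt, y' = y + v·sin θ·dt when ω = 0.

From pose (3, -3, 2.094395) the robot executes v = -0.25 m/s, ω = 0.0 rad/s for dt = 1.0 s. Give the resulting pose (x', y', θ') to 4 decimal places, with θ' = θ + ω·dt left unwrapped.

θ' = 2.0944 + 0.0·1.0 = 2.0944
ω = 0 → straight: x' = 3 + -0.25·cos(2.0944)·1.0 = 3.1250
y' = -3 + -0.25·sin(2.0944)·1.0 = -3.2165

(3.1250, -3.2165, 2.0944)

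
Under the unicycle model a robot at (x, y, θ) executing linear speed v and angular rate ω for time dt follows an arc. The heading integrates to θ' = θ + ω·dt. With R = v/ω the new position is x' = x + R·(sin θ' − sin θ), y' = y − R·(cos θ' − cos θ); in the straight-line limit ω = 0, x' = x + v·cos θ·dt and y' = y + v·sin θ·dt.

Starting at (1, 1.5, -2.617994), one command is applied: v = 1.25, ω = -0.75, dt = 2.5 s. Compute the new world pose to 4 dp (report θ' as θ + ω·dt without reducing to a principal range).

θ' = -2.6180 + -0.75·2.5 = -4.4930
R = v/ω = 1.25/-0.75 = -1.6667
x' = 1 + -1.6667·(sin -4.4930 − sin -2.6180) = -1.4600
y' = 1.5 − -1.6667·(cos -4.4930 − cos -2.6180) = 2.5806

(-1.4600, 2.5806, -4.4930)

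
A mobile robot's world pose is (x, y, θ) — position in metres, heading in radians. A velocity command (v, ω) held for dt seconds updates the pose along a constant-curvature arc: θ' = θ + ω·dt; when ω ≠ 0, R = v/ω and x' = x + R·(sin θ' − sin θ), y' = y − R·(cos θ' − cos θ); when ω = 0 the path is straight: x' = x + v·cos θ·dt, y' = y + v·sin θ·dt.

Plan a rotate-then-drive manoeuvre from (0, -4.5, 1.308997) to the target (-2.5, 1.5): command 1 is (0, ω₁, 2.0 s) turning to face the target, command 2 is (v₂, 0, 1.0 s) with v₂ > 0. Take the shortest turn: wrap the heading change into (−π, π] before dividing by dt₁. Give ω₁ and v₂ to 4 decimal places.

ω₁ = 0.3283, v₂ = 6.5000

heading to target = atan2(1.5−-4.5, -2.5−0) = 1.9656
Δθ = wrap(1.9656 − 1.3090) = 0.6566; ω₁ = Δθ/dt₁ = 0.3283
distance = √((-2.5−0)² + (1.5−-4.5)²) = 6.5000; v₂ = distance/dt₂ = 6.5000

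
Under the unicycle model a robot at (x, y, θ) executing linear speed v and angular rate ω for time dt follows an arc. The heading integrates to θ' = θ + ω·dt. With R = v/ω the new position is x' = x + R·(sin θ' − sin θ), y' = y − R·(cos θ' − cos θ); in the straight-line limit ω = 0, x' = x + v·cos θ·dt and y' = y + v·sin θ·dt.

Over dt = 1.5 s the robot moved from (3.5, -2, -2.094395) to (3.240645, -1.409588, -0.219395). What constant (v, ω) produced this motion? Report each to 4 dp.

v = -0.5000, ω = 1.2500

Δθ = -0.219395 − -2.094395 = 1.875000
ω = Δθ/dt = 1.875000/1.5 = 1.2500
R = −Δy/(cos θ' − cos θ) = -0.4000
v = R·ω = -0.4000·1.2500 = -0.5000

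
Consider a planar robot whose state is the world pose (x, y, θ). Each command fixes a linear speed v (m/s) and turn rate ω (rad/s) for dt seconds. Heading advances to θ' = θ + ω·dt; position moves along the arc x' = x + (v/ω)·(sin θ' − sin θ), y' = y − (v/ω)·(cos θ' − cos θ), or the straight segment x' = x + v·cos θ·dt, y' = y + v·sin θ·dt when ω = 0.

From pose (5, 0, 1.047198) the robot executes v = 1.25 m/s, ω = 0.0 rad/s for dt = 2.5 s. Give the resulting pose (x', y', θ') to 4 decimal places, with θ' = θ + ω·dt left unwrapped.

(6.5625, 2.7063, 1.0472)

θ' = 1.0472 + 0.0·2.5 = 1.0472
ω = 0 → straight: x' = 5 + 1.25·cos(1.0472)·2.5 = 6.5625
y' = 0 + 1.25·sin(1.0472)·2.5 = 2.7063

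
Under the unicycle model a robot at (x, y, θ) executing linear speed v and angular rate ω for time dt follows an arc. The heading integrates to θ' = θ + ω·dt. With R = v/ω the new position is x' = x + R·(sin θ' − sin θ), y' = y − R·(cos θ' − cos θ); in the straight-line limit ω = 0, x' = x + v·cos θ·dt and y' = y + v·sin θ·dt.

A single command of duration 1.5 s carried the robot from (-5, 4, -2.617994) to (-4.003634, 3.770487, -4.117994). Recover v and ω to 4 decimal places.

v = -0.7500, ω = -1.0000

Δθ = -4.117994 − -2.617994 = -1.500000
ω = Δθ/dt = -1.500000/1.5 = -1.0000
R = Δx/(sin θ' − sin θ) = 0.7500
v = R·ω = 0.7500·-1.0000 = -0.7500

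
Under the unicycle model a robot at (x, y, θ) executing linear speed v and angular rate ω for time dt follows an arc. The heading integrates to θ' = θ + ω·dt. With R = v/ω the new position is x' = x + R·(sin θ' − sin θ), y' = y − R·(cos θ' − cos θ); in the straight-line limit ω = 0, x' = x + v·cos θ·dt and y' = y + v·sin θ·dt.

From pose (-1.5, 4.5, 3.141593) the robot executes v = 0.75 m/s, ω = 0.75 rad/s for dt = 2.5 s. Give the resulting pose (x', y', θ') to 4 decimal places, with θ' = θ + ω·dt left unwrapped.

(-2.4541, 3.2005, 5.0166)

θ' = 3.1416 + 0.75·2.5 = 5.0166
R = v/ω = 0.75/0.75 = 1.0000
x' = -1.5 + 1.0000·(sin 5.0166 − sin 3.1416) = -2.4541
y' = 4.5 − 1.0000·(cos 5.0166 − cos 3.1416) = 3.2005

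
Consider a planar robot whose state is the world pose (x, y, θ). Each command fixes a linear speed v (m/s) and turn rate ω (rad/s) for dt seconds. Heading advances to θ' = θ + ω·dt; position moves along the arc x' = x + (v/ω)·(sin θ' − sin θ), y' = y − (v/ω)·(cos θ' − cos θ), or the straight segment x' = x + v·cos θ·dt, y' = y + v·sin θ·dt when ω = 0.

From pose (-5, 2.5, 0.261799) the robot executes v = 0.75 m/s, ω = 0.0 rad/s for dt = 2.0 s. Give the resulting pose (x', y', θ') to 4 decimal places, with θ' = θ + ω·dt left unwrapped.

θ' = 0.2618 + 0.0·2.0 = 0.2618
ω = 0 → straight: x' = -5 + 0.75·cos(0.2618)·2.0 = -3.5511
y' = 2.5 + 0.75·sin(0.2618)·2.0 = 2.8882

(-3.5511, 2.8882, 0.2618)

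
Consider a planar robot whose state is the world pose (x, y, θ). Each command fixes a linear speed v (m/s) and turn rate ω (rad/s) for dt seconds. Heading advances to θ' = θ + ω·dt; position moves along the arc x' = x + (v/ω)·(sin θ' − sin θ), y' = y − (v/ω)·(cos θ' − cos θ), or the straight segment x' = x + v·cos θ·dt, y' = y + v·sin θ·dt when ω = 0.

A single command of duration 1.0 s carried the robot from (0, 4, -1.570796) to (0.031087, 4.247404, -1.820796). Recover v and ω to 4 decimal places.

Δθ = -1.820796 − -1.570796 = -0.250000
ω = Δθ/dt = -0.250000/1.0 = -0.2500
R = −Δy/(cos θ' − cos θ) = 1.0000
v = R·ω = 1.0000·-0.2500 = -0.2500

v = -0.2500, ω = -0.2500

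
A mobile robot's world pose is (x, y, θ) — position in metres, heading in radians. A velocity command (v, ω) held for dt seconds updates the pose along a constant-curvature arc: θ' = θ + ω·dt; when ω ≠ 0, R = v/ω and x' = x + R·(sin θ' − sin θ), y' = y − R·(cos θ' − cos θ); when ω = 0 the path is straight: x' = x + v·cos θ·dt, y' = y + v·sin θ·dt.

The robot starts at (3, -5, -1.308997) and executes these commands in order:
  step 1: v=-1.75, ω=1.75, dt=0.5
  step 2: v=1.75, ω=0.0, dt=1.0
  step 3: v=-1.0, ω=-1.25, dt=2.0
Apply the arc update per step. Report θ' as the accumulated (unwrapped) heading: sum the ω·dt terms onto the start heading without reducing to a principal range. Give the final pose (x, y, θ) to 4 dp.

(4.2139, -3.5787, -2.9340)

step 1: θ'=-0.4340 (R=-1.0000) → pose (2.4546, -4.3515, -0.4340)
step 2: θ'=-0.4340 (straight) → pose (4.0423, -5.0874, -0.4340)
step 3: θ'=-2.9340 (R=0.8000) → pose (4.2139, -3.5787, -2.9340)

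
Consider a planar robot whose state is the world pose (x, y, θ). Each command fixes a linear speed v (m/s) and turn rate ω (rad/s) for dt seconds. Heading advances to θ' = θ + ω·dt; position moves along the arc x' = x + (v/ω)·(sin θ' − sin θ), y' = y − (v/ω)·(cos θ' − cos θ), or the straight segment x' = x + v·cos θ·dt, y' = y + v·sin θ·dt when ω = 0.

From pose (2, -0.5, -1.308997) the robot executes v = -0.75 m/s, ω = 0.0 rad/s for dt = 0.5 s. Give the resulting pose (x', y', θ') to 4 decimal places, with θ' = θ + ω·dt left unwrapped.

θ' = -1.3090 + 0.0·0.5 = -1.3090
ω = 0 → straight: x' = 2 + -0.75·cos(-1.3090)·0.5 = 1.9029
y' = -0.5 + -0.75·sin(-1.3090)·0.5 = -0.1378

(1.9029, -0.1378, -1.3090)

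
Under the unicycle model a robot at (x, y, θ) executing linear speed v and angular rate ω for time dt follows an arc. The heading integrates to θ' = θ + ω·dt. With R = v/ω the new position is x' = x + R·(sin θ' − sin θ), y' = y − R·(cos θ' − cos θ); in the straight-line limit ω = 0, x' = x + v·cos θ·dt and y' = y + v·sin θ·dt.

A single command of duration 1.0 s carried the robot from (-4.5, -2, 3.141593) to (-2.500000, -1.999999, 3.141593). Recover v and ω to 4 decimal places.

v = -2.0000, ω = 0.0000

Δθ = 3.141593 − 3.141593 = 0.000000
ω = Δθ/dt = 0.000000/1.0 = 0.0000
ω = 0 → v = (Δx·cos θ + Δy·sin θ)/dt = -2.0000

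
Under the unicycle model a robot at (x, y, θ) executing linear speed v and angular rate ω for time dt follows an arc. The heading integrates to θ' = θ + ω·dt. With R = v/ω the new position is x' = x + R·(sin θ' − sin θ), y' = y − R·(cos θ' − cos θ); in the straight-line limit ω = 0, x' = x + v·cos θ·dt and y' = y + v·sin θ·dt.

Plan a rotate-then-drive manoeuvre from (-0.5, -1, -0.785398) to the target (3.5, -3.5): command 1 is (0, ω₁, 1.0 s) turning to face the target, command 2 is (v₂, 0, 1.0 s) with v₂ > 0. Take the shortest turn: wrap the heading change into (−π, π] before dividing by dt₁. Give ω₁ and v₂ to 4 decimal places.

ω₁ = 0.2268, v₂ = 4.7170

heading to target = atan2(-3.5−-1, 3.5−-0.5) = -0.5586
Δθ = wrap(-0.5586 − -0.7854) = 0.2268; ω₁ = Δθ/dt₁ = 0.2268
distance = √((3.5−-0.5)² + (-3.5−-1)²) = 4.7170; v₂ = distance/dt₂ = 4.7170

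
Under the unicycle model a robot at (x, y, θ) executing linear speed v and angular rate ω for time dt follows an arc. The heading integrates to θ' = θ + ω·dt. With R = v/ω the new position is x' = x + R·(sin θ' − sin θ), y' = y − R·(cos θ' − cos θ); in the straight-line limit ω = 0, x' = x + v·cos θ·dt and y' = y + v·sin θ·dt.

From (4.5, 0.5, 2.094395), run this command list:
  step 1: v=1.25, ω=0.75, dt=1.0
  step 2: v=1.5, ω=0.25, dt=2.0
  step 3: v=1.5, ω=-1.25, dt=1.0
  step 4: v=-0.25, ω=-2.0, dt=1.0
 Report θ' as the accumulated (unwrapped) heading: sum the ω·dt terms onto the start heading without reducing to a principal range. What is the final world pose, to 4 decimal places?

(-0.7982, 1.7888, 0.0944)

step 1: θ'=2.8444 (R=1.6667) → pose (3.5447, 1.2603, 2.8444)
step 2: θ'=3.3444 (R=6.0000) → pose (0.5792, 1.4003, 3.3444)
step 3: θ'=2.0944 (R=-1.2000) → pose (-0.7018, 1.9757, 2.0944)
step 4: θ'=0.0944 (R=0.1250) → pose (-0.7982, 1.7888, 0.0944)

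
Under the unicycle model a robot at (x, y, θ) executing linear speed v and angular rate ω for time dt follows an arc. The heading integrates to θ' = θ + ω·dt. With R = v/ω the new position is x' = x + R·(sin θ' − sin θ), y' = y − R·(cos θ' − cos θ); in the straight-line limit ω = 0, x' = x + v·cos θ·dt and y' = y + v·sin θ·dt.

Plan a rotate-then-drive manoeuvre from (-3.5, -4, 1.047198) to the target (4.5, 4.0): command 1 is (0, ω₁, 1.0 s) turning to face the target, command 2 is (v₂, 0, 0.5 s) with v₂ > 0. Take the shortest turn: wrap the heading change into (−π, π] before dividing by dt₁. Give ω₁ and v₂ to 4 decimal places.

ω₁ = -0.2618, v₂ = 22.6274

heading to target = atan2(4−-4, 4.5−-3.5) = 0.7854
Δθ = wrap(0.7854 − 1.0472) = -0.2618; ω₁ = Δθ/dt₁ = -0.2618
distance = √((4.5−-3.5)² + (4−-4)²) = 11.3137; v₂ = distance/dt₂ = 22.6274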